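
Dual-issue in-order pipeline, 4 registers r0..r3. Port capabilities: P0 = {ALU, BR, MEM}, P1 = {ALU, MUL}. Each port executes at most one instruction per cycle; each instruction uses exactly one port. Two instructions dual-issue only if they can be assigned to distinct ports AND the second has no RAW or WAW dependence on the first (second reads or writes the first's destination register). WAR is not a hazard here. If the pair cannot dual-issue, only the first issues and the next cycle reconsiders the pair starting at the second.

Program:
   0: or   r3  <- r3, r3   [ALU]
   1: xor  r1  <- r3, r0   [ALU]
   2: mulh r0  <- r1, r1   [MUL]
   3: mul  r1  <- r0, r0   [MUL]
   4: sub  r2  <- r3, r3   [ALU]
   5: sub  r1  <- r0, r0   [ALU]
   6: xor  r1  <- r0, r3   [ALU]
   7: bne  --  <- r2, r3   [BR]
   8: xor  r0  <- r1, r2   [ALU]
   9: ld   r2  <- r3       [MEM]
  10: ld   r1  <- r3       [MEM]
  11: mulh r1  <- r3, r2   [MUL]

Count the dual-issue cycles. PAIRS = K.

PAIRS = 3

c0: i0 or  RAW r3
c1: i1 xor  RAW r1
c2: i2 mulh  no-port MUL/MUL
c3: i3+i4 mul/sub  2-wide
c4: i5 sub  WAW r1
c5: i6+i7 xor/bne  2-wide
c6: i8+i9 xor/ld  2-wide
c7: i10 ld  WAW r1
c8: i11 mulh  tail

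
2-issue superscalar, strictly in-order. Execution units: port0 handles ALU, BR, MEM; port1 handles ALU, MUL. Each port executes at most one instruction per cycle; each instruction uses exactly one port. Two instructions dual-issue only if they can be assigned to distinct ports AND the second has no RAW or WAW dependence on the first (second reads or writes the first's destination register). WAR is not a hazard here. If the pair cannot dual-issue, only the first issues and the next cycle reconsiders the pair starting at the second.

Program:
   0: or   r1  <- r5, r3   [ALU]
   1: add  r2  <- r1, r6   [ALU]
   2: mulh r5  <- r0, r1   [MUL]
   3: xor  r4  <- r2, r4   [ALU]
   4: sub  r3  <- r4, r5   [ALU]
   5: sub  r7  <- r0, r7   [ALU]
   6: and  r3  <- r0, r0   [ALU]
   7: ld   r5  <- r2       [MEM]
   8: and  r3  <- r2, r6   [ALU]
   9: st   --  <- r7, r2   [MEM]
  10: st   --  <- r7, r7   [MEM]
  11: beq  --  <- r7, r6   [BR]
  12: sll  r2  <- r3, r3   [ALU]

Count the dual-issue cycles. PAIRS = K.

PAIRS = 5

[0] i0  or.ALU  -- RAW r1
[1] i1/i2  add.ALU;mulh.MUL  -- dual
[2] i3  xor.ALU  -- RAW r4
[3] i4/i5  sub.ALU;sub.ALU  -- dual
[4] i6/i7  and.ALU;ld.MEM  -- dual
[5] i8/i9  and.ALU;st.MEM  -- dual
[6] i10  st.MEM  -- no-port MEM/BR
[7] i11/i12  beq.BR;sll.ALU  -- dual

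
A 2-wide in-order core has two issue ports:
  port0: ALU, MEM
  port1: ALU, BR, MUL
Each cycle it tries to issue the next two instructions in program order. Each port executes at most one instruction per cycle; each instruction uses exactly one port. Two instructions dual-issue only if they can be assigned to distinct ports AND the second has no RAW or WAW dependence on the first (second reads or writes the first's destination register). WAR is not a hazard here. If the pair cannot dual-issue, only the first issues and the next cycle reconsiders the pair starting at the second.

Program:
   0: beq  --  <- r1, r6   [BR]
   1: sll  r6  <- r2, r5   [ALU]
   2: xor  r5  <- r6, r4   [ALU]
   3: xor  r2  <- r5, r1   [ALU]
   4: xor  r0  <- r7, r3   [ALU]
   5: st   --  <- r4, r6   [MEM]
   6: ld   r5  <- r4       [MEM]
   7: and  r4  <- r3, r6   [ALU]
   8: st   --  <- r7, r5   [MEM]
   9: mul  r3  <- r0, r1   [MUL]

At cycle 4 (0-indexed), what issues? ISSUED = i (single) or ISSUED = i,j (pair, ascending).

ISSUED = 6,7

c0: i0+i1 beq.BR+sll.ALU  dual
c1: i2 xor.ALU  RAW r5
c2: i3+i4 xor.ALU+xor.ALU  dual
c3: i5 st.MEM  no-port MEM/MEM
c4: i6+i7 ld.MEM+and.ALU  dual
c5: i8+i9 st.MEM+mul.MUL  dual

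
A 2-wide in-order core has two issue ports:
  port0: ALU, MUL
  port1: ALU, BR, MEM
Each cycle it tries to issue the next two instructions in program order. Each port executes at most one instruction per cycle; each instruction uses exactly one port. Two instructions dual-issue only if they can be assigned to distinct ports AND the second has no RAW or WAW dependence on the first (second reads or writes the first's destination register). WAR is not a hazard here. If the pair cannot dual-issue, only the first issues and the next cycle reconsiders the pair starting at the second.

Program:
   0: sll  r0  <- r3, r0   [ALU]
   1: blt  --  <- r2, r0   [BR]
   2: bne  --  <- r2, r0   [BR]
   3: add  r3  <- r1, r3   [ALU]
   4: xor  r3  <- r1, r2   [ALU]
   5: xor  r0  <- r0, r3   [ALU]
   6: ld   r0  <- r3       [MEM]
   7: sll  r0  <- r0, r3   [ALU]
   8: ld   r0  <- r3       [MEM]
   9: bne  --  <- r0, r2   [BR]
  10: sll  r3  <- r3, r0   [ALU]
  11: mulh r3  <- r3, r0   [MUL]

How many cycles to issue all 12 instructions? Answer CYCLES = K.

CYCLES = 10

c0: i0 sll  RAW r0
c1: i1 blt  no-port BR/BR
c2: i2/i3 bne/add  pair
c3: i4 xor  RAW r3
c4: i5 xor  WAW r0
c5: i6 ld  RAW+WAW r0
c6: i7 sll  WAW r0
c7: i8 ld  no-port MEM/BR
c8: i9/i10 bne/sll  pair
c9: i11 mulh  tail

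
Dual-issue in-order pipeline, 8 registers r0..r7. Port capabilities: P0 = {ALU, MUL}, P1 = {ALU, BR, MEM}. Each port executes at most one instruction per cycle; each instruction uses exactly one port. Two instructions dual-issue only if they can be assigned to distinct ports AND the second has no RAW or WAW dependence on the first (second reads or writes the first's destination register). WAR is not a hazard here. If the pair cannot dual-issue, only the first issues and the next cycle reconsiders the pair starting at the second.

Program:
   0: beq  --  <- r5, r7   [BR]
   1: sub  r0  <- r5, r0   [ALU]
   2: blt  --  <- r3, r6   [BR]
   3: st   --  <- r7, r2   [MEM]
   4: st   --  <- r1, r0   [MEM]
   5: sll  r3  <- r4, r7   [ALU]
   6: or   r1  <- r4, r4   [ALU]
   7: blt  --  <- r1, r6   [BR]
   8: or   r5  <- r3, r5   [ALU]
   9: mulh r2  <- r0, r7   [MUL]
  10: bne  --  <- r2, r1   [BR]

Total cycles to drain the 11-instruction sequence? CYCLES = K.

CYCLES = 8

t=0 i0+i1:beq.BR;sub.ALU ; pair
t=1 i2:blt.BR ; no-port BR/MEM
t=2 i3:st.MEM ; no-port MEM/MEM
t=3 i4+i5:st.MEM;sll.ALU ; pair
t=4 i6:or.ALU ; RAW r1
t=5 i7+i8:blt.BR;or.ALU ; pair
t=6 i9:mulh.MUL ; RAW r2
t=7 i10:bne.BR ; tail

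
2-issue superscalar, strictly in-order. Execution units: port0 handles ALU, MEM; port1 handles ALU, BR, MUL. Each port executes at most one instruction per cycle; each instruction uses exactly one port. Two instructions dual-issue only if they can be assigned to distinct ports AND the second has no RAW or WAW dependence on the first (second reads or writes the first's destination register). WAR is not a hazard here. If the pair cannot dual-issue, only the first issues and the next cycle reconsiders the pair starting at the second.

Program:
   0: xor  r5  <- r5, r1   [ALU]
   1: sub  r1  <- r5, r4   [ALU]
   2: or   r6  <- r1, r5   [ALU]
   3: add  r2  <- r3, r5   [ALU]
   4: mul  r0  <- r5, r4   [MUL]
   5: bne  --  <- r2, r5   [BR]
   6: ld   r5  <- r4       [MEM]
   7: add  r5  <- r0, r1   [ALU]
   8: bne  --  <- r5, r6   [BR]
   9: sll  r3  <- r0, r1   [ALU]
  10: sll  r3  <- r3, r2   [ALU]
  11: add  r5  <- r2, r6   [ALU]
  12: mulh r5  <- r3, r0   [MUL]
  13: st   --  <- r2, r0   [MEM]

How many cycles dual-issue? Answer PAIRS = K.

0. xor.ALU @i0  | RAW r5
1. sub.ALU @i1  | RAW r1
2. or.ALU add.ALU @i2&i3  | 2-wide
3. mul.MUL @i4  | no-port MUL/BR
4. bne.BR ld.MEM @i5&i6  | 2-wide
5. add.ALU @i7  | RAW r5
6. bne.BR sll.ALU @i8&i9  | 2-wide
7. sll.ALU add.ALU @i10&i11  | 2-wide
8. mulh.MUL st.MEM @i12&i13  | 2-wide

PAIRS = 5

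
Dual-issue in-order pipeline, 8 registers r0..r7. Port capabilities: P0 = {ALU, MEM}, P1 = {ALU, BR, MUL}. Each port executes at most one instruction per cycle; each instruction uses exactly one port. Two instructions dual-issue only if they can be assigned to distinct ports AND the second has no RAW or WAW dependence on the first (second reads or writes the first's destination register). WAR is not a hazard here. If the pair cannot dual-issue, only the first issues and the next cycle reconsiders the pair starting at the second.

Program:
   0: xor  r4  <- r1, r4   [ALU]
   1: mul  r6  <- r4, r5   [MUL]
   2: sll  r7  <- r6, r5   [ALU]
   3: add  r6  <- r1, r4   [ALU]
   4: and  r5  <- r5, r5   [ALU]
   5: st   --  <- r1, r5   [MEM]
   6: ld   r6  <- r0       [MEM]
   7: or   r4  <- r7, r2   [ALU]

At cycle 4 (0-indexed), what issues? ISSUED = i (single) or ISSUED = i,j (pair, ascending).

ISSUED = 5

0. xor @i0  | RAW r4
1. mul @i1  | RAW r6
2. sll add @i2/i3  | pair
3. and @i4  | RAW r5
4. st @i5  | no-port MEM/MEM
5. ld or @i6/i7  | pair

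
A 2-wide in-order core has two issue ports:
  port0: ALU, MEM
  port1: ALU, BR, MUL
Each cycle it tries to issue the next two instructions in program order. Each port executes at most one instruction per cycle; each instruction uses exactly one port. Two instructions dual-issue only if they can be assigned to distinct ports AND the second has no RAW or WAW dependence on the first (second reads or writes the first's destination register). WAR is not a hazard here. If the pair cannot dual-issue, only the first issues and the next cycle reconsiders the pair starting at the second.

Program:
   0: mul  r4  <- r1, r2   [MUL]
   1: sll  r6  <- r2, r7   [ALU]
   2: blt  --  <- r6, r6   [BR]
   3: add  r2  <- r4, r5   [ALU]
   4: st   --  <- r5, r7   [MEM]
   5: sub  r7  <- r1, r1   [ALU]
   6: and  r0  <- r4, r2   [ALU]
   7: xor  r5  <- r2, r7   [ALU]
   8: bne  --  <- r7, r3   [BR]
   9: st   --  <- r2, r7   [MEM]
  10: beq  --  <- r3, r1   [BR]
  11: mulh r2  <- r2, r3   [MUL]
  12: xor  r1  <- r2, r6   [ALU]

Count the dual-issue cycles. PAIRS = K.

t=0 i0/i1:mul+sll ; dual
t=1 i2/i3:blt+add ; dual
t=2 i4/i5:st+sub ; dual
t=3 i6/i7:and+xor ; dual
t=4 i8/i9:bne+st ; dual
t=5 i10:beq ; no-port BR/MUL
t=6 i11:mulh ; RAW r2
t=7 i12:xor ; tail

PAIRS = 5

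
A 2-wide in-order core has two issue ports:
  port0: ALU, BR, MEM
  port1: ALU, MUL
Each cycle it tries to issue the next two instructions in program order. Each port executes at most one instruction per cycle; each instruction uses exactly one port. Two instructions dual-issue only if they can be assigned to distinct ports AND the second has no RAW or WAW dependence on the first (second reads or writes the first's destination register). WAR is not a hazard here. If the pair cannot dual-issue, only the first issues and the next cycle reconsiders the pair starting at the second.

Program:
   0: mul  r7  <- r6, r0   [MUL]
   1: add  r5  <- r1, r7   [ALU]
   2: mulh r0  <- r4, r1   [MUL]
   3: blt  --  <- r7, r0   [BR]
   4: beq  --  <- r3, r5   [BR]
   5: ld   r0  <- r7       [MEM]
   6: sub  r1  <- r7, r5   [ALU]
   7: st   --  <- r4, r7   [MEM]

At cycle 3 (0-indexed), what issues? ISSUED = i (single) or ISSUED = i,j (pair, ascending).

ISSUED = 4

0. mul @i0  | RAW r7
1. add+mulh @i1+i2  | dual
2. blt @i3  | no-port BR/BR
3. beq @i4  | no-port BR/MEM
4. ld+sub @i5+i6  | dual
5. st @i7  | tail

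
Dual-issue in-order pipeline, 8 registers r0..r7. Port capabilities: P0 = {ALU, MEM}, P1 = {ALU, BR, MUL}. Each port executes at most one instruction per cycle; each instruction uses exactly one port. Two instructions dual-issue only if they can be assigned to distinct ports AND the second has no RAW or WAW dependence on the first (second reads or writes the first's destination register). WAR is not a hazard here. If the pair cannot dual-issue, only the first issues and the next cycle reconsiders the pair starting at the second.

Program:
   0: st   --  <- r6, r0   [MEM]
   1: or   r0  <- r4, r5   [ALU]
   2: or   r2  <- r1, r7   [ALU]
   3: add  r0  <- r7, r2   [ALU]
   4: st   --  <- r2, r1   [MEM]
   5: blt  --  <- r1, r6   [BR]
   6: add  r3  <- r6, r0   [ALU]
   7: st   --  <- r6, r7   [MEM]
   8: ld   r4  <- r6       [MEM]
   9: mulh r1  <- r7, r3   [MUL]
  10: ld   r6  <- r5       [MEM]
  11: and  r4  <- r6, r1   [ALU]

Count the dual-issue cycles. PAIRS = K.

#0 head=0: st.MEM/or.ALU i0+i1 pair
#1 head=2: or.ALU i2 RAW r2
#2 head=3: add.ALU/st.MEM i3+i4 pair
#3 head=5: blt.BR/add.ALU i5+i6 pair
#4 head=7: st.MEM i7 no-port MEM/MEM
#5 head=8: ld.MEM/mulh.MUL i8+i9 pair
#6 head=10: ld.MEM i10 RAW r6
#7 head=11: and.ALU i11 tail

PAIRS = 4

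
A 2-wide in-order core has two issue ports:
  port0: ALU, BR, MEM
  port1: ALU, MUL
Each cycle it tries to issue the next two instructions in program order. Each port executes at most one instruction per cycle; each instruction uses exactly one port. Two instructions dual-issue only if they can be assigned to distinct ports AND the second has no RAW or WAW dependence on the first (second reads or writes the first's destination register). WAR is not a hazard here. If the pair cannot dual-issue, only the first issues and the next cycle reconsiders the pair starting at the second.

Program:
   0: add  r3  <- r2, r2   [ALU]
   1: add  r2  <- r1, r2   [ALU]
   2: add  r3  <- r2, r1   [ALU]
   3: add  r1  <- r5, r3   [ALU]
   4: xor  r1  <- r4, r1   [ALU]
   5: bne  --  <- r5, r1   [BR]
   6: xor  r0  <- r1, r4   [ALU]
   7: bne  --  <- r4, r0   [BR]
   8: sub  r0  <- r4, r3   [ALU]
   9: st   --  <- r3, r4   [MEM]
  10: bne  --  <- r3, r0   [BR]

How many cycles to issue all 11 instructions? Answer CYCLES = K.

CYCLES = 8

0. add.ALU+add.ALU @i0/i1  | dual
1. add.ALU @i2  | RAW r3
2. add.ALU @i3  | RAW+WAW r1
3. xor.ALU @i4  | RAW r1
4. bne.BR+xor.ALU @i5/i6  | dual
5. bne.BR+sub.ALU @i7/i8  | dual
6. st.MEM @i9  | no-port MEM/BR
7. bne.BR @i10  | tail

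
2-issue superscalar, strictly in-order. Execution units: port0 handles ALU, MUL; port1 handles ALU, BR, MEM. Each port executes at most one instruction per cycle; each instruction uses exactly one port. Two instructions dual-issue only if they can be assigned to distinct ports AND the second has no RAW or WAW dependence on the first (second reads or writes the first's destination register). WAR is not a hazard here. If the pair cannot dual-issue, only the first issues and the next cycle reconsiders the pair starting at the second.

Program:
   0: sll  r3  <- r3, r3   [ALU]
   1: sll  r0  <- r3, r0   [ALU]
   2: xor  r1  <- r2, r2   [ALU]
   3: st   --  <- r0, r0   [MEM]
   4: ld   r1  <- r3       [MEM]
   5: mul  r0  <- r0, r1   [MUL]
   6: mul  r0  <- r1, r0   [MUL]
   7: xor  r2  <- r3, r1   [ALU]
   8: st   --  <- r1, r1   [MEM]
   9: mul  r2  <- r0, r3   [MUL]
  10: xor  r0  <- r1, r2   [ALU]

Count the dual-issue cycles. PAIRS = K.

PAIRS = 3

t=0 i0:sll.ALU ; RAW r3
t=1 i1,i2:sll.ALU/xor.ALU ; dual
t=2 i3:st.MEM ; no-port MEM/MEM
t=3 i4:ld.MEM ; RAW r1
t=4 i5:mul.MUL ; no-port MUL/MUL
t=5 i6,i7:mul.MUL/xor.ALU ; dual
t=6 i8,i9:st.MEM/mul.MUL ; dual
t=7 i10:xor.ALU ; tail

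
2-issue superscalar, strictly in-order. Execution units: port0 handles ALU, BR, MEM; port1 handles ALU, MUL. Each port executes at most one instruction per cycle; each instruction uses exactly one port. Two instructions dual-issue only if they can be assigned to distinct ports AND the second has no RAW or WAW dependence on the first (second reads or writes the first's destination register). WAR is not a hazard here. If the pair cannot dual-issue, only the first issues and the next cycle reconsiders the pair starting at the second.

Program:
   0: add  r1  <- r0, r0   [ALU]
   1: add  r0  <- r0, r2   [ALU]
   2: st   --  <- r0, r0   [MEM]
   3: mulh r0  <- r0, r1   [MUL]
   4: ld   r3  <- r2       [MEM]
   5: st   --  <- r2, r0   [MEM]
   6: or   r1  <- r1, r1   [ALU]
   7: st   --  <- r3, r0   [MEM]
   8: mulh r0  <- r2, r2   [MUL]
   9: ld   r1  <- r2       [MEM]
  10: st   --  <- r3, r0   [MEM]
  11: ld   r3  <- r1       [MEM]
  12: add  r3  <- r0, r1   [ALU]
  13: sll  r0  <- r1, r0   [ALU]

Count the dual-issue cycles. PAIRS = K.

PAIRS = 5

t=0 i0/i1:add;add ; pair
t=1 i2/i3:st;mulh ; pair
t=2 i4:ld ; no-port MEM/MEM
t=3 i5/i6:st;or ; pair
t=4 i7/i8:st;mulh ; pair
t=5 i9:ld ; no-port MEM/MEM
t=6 i10:st ; no-port MEM/MEM
t=7 i11:ld ; WAW r3
t=8 i12/i13:add;sll ; pair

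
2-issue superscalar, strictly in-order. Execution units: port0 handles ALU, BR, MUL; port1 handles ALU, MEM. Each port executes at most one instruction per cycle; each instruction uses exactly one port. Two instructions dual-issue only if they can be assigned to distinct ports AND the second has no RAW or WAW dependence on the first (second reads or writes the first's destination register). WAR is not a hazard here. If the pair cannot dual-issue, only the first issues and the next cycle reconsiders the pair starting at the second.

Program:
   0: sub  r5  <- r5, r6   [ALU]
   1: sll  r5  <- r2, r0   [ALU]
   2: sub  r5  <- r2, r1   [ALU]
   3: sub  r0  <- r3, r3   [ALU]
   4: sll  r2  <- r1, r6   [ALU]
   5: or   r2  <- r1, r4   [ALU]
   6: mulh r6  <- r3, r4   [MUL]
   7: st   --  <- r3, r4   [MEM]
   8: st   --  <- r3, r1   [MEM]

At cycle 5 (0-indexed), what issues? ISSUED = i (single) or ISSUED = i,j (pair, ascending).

ISSUED = 7

0. sub.ALU @i0  | WAW r5
1. sll.ALU @i1  | WAW r5
2. sub.ALU;sub.ALU @i2/i3  | pair
3. sll.ALU @i4  | WAW r2
4. or.ALU;mulh.MUL @i5/i6  | pair
5. st.MEM @i7  | no-port MEM/MEM
6. st.MEM @i8  | tail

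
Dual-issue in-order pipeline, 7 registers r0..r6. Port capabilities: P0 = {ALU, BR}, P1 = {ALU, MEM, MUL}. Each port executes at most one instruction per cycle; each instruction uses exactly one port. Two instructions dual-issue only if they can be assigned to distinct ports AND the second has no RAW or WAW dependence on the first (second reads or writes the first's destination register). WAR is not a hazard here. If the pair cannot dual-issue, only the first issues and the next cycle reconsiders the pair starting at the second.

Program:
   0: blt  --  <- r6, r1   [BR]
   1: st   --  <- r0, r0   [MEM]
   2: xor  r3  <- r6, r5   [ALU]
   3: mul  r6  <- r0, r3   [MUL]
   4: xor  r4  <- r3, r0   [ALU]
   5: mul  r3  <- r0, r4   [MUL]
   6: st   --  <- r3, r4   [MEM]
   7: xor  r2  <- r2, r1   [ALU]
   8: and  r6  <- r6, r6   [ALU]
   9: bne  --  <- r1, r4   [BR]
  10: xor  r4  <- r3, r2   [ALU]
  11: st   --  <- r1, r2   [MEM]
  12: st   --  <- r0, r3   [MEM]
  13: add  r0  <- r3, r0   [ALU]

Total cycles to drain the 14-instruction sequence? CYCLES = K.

CYCLES = 8

0. blt st @i0,i1  | dual
1. xor @i2  | RAW r3
2. mul xor @i3,i4  | dual
3. mul @i5  | no-port MUL/MEM
4. st xor @i6,i7  | dual
5. and bne @i8,i9  | dual
6. xor st @i10,i11  | dual
7. st add @i12,i13  | dual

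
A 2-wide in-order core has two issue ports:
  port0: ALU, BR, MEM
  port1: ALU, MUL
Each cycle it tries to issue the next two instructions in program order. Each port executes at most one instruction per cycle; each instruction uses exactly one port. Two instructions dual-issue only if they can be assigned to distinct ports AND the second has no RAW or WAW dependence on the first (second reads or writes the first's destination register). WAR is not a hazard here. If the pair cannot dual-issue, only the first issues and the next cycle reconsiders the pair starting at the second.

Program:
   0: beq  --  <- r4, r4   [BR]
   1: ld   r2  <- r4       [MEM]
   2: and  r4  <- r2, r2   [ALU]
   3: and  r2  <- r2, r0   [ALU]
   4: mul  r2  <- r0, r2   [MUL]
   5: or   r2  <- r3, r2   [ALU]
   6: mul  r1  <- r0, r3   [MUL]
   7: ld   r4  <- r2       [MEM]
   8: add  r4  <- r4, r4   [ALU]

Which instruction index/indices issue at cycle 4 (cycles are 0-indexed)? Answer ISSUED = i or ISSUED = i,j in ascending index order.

c0: i0 beq  no-port BR/MEM
c1: i1 ld  RAW r2
c2: i2&i3 and;and  2-wide
c3: i4 mul  RAW+WAW r2
c4: i5&i6 or;mul  2-wide
c5: i7 ld  RAW+WAW r4
c6: i8 add  tail

ISSUED = 5,6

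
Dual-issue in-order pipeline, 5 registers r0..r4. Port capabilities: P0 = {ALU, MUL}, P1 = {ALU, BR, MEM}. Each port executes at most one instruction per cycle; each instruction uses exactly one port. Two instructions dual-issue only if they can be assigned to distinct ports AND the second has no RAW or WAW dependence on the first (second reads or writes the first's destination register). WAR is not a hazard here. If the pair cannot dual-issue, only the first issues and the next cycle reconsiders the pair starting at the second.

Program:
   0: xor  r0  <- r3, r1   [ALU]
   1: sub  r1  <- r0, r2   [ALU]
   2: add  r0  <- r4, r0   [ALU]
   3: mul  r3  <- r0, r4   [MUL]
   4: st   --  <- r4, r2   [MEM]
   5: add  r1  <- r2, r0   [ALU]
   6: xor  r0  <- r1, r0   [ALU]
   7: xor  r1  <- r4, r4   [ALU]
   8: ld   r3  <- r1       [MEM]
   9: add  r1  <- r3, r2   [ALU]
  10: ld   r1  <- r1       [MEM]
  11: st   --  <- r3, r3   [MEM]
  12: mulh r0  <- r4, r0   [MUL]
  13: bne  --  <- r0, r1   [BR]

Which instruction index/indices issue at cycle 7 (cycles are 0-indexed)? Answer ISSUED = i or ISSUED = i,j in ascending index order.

#0 head=0: xor i0 RAW r0
#1 head=1: sub/add i1+i2 dual
#2 head=3: mul/st i3+i4 dual
#3 head=5: add i5 RAW r1
#4 head=6: xor/xor i6+i7 dual
#5 head=8: ld i8 RAW r3
#6 head=9: add i9 RAW+WAW r1
#7 head=10: ld i10 no-port MEM/MEM
#8 head=11: st/mulh i11+i12 dual
#9 head=13: bne i13 tail

ISSUED = 10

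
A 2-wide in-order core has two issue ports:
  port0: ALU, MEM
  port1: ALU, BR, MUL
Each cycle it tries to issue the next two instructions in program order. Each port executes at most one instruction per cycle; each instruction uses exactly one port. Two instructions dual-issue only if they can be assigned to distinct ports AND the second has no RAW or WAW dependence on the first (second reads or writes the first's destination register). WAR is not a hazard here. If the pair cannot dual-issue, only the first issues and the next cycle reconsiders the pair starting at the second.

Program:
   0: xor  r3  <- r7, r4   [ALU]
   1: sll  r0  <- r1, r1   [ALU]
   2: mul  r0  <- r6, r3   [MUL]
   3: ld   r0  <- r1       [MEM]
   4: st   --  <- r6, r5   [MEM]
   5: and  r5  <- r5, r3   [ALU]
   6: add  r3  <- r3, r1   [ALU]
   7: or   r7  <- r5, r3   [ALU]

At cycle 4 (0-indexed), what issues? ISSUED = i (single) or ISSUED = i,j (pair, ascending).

c0: i0+i1 xor.ALU sll.ALU  2-wide
c1: i2 mul.MUL  WAW r0
c2: i3 ld.MEM  no-port MEM/MEM
c3: i4+i5 st.MEM and.ALU  2-wide
c4: i6 add.ALU  RAW r3
c5: i7 or.ALU  tail

ISSUED = 6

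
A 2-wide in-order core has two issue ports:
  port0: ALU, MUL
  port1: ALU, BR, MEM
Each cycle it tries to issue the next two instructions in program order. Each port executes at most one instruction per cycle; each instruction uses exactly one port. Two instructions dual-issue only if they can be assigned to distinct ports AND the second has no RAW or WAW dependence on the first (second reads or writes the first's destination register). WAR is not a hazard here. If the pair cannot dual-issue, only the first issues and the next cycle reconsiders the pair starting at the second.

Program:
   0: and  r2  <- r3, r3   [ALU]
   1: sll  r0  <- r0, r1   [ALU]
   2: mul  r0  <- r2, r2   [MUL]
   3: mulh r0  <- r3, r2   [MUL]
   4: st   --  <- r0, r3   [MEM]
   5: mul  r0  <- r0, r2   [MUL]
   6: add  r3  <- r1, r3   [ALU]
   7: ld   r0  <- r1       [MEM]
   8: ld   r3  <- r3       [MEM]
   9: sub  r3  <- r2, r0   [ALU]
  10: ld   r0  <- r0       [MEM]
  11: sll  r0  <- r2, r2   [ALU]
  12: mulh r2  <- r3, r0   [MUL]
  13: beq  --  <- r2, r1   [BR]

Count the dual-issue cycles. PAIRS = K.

  cy0 -> i0&i1 (and.ALU sll.ALU) dual
  cy1 -> i2 (mul.MUL) no-port MUL/MUL
  cy2 -> i3 (mulh.MUL) RAW r0
  cy3 -> i4&i5 (st.MEM mul.MUL) dual
  cy4 -> i6&i7 (add.ALU ld.MEM) dual
  cy5 -> i8 (ld.MEM) WAW r3
  cy6 -> i9&i10 (sub.ALU ld.MEM) dual
  cy7 -> i11 (sll.ALU) RAW r0
  cy8 -> i12 (mulh.MUL) RAW r2
  cy9 -> i13 (beq.BR) tail

PAIRS = 4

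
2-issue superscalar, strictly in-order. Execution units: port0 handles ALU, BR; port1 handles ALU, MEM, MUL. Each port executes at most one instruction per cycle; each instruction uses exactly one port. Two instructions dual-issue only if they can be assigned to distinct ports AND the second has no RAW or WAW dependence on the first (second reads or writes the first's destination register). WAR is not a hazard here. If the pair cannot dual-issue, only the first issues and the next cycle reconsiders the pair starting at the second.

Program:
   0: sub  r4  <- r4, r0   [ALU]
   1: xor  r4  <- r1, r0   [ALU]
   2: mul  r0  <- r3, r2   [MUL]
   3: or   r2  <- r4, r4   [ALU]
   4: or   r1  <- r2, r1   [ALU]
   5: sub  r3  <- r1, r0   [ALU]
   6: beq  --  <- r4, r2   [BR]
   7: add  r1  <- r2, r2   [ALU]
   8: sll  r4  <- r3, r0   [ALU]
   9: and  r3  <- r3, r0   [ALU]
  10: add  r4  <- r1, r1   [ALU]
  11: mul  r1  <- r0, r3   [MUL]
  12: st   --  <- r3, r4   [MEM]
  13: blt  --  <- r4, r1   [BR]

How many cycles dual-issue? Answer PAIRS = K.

c0: i0 sub.ALU  WAW r4
c1: i1&i2 xor.ALU+mul.MUL  2-wide
c2: i3 or.ALU  RAW r2
c3: i4 or.ALU  RAW r1
c4: i5&i6 sub.ALU+beq.BR  2-wide
c5: i7&i8 add.ALU+sll.ALU  2-wide
c6: i9&i10 and.ALU+add.ALU  2-wide
c7: i11 mul.MUL  no-port MUL/MEM
c8: i12&i13 st.MEM+blt.BR  2-wide

PAIRS = 5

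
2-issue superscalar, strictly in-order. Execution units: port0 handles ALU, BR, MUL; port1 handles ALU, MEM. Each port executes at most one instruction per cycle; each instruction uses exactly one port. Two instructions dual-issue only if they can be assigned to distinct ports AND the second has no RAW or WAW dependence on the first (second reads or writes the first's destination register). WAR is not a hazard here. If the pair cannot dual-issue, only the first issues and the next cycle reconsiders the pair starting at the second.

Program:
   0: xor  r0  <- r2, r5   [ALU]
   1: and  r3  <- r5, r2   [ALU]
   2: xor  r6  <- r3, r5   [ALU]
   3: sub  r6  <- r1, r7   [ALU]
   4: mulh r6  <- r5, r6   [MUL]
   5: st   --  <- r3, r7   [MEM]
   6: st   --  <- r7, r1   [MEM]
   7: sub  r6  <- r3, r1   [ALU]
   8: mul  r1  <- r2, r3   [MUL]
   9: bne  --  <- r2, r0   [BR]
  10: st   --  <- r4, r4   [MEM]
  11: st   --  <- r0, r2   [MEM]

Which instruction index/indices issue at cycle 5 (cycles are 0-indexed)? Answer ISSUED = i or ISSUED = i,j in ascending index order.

c0: i0,i1 xor;and  dual
c1: i2 xor  WAW r6
c2: i3 sub  RAW+WAW r6
c3: i4,i5 mulh;st  dual
c4: i6,i7 st;sub  dual
c5: i8 mul  no-port MUL/BR
c6: i9,i10 bne;st  dual
c7: i11 st  tail

ISSUED = 8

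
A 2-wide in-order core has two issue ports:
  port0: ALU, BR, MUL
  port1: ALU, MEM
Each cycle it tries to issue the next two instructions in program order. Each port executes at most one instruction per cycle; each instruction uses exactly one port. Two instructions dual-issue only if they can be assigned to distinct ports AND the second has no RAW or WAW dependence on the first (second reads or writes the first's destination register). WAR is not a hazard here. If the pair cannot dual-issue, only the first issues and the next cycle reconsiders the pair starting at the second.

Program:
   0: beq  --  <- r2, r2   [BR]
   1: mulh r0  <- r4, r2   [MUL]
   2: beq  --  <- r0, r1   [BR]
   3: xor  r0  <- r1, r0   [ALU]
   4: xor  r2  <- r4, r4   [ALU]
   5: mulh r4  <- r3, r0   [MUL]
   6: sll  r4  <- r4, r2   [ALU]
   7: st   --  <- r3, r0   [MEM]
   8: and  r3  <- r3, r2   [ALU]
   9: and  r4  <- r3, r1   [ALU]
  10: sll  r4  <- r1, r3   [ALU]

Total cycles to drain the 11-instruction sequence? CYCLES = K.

0. beq @i0  | no-port BR/MUL
1. mulh @i1  | no-port MUL/BR
2. beq/xor @i2,i3  | pair
3. xor/mulh @i4,i5  | pair
4. sll/st @i6,i7  | pair
5. and @i8  | RAW r3
6. and @i9  | WAW r4
7. sll @i10  | tail

CYCLES = 8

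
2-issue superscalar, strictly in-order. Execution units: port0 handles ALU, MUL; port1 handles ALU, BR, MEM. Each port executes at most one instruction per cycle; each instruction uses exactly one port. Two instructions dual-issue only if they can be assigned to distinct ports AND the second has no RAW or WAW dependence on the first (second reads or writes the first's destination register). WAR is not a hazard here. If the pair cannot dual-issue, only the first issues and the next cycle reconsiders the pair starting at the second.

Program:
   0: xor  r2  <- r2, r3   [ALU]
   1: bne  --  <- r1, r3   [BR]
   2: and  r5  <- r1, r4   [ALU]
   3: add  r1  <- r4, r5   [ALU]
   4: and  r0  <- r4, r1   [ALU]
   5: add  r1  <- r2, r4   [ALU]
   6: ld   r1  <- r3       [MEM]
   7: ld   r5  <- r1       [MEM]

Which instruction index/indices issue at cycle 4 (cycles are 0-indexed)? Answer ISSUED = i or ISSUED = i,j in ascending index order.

ISSUED = 6

[0] i0+i1  xor.ALU/bne.BR  -- pair
[1] i2  and.ALU  -- RAW r5
[2] i3  add.ALU  -- RAW r1
[3] i4+i5  and.ALU/add.ALU  -- pair
[4] i6  ld.MEM  -- no-port MEM/MEM
[5] i7  ld.MEM  -- tail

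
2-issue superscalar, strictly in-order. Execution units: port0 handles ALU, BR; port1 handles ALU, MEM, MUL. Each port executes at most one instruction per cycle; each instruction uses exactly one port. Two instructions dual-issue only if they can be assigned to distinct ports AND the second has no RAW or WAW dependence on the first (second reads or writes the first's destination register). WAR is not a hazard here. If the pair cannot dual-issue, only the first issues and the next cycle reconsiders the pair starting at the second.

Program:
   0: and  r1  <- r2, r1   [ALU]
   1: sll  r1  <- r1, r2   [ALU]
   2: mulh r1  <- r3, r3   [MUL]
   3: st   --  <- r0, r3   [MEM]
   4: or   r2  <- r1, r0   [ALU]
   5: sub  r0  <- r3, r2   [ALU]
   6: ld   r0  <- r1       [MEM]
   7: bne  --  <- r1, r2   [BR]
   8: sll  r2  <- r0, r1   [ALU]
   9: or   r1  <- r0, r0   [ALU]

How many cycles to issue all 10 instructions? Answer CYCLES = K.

#0 head=0: and.ALU i0 RAW+WAW r1
#1 head=1: sll.ALU i1 WAW r1
#2 head=2: mulh.MUL i2 no-port MUL/MEM
#3 head=3: st.MEM+or.ALU i3&i4 2-wide
#4 head=5: sub.ALU i5 WAW r0
#5 head=6: ld.MEM+bne.BR i6&i7 2-wide
#6 head=8: sll.ALU+or.ALU i8&i9 2-wide

CYCLES = 7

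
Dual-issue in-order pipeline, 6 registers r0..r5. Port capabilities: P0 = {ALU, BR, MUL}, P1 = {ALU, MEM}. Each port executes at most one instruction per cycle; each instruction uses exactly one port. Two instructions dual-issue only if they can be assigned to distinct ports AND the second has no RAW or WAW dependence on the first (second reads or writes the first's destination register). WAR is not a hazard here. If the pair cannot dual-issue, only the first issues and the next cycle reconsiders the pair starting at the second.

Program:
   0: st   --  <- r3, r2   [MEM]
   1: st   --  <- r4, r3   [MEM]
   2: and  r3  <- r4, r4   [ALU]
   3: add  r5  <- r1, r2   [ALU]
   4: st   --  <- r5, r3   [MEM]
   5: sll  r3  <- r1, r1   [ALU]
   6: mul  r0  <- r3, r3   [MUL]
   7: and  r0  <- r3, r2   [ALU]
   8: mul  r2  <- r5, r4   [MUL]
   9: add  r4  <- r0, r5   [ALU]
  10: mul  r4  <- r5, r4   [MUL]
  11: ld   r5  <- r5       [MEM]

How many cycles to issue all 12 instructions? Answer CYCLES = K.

c0: i0 st.MEM  no-port MEM/MEM
c1: i1+i2 st.MEM/and.ALU  dual
c2: i3 add.ALU  RAW r5
c3: i4+i5 st.MEM/sll.ALU  dual
c4: i6 mul.MUL  WAW r0
c5: i7+i8 and.ALU/mul.MUL  dual
c6: i9 add.ALU  RAW+WAW r4
c7: i10+i11 mul.MUL/ld.MEM  dual

CYCLES = 8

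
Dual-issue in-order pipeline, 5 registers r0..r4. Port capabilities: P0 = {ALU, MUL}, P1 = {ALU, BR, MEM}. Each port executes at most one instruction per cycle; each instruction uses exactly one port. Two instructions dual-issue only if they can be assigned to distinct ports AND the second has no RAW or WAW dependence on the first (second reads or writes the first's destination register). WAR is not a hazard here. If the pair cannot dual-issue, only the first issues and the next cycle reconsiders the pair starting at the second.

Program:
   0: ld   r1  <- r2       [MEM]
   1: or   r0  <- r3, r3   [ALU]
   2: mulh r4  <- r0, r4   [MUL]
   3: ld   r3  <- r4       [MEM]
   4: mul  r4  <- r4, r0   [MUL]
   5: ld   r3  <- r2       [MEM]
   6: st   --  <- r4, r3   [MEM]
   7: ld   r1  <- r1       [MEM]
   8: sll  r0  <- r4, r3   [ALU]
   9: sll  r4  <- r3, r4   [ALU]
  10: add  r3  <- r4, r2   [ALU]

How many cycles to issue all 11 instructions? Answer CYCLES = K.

CYCLES = 8

  cy0 -> i0+i1 (ld+or) 2-wide
  cy1 -> i2 (mulh) RAW r4
  cy2 -> i3+i4 (ld+mul) 2-wide
  cy3 -> i5 (ld) no-port MEM/MEM
  cy4 -> i6 (st) no-port MEM/MEM
  cy5 -> i7+i8 (ld+sll) 2-wide
  cy6 -> i9 (sll) RAW r4
  cy7 -> i10 (add) tail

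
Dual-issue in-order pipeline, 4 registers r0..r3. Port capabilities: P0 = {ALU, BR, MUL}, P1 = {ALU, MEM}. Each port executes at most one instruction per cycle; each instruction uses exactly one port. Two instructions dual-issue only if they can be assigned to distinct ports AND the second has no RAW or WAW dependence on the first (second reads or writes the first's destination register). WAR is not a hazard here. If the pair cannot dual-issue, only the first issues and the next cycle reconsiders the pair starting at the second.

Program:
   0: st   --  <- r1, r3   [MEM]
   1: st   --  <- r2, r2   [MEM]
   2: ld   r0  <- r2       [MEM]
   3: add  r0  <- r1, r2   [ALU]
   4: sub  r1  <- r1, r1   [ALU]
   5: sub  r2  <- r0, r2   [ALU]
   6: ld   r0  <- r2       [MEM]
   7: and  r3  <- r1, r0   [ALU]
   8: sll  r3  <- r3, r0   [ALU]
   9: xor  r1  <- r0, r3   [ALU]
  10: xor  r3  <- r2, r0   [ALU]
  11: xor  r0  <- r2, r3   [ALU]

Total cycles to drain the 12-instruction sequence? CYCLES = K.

0. st @i0  | no-port MEM/MEM
1. st @i1  | no-port MEM/MEM
2. ld @i2  | WAW r0
3. add;sub @i3,i4  | 2-wide
4. sub @i5  | RAW r2
5. ld @i6  | RAW r0
6. and @i7  | RAW+WAW r3
7. sll @i8  | RAW r3
8. xor;xor @i9,i10  | 2-wide
9. xor @i11  | tail

CYCLES = 10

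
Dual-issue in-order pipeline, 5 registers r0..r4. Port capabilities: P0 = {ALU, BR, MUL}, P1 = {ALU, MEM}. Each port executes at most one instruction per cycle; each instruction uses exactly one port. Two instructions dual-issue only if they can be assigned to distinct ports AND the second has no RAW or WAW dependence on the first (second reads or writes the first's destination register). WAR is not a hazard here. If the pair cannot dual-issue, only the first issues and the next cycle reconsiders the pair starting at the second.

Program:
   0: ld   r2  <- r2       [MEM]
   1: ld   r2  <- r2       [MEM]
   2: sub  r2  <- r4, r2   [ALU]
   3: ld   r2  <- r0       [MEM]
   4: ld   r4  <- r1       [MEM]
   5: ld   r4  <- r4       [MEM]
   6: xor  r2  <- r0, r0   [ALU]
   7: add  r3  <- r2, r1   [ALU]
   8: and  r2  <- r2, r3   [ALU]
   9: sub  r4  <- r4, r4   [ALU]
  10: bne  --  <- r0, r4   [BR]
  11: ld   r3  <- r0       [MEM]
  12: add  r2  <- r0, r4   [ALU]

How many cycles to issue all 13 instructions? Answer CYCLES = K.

[0] i0  ld  -- no-port MEM/MEM
[1] i1  ld  -- RAW+WAW r2
[2] i2  sub  -- WAW r2
[3] i3  ld  -- no-port MEM/MEM
[4] i4  ld  -- no-port MEM/MEM
[5] i5,i6  ld;xor  -- dual
[6] i7  add  -- RAW r3
[7] i8,i9  and;sub  -- dual
[8] i10,i11  bne;ld  -- dual
[9] i12  add  -- tail

CYCLES = 10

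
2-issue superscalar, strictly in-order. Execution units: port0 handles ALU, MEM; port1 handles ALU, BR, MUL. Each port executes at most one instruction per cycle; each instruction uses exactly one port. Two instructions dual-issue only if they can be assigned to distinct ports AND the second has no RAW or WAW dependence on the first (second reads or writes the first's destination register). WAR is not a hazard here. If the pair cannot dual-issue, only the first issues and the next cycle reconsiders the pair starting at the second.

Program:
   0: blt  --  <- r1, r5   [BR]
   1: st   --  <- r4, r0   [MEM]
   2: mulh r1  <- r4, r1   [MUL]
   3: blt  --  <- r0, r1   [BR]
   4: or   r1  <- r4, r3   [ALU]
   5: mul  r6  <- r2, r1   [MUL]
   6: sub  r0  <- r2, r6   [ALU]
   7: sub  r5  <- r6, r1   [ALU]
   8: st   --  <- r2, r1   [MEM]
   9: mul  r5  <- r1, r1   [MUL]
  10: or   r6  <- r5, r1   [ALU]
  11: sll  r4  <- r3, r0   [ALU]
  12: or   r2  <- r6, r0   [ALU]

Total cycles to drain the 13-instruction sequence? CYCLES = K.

CYCLES = 8

  cy0 -> i0+i1 (blt+st) dual
  cy1 -> i2 (mulh) no-port MUL/BR
  cy2 -> i3+i4 (blt+or) dual
  cy3 -> i5 (mul) RAW r6
  cy4 -> i6+i7 (sub+sub) dual
  cy5 -> i8+i9 (st+mul) dual
  cy6 -> i10+i11 (or+sll) dual
  cy7 -> i12 (or) tail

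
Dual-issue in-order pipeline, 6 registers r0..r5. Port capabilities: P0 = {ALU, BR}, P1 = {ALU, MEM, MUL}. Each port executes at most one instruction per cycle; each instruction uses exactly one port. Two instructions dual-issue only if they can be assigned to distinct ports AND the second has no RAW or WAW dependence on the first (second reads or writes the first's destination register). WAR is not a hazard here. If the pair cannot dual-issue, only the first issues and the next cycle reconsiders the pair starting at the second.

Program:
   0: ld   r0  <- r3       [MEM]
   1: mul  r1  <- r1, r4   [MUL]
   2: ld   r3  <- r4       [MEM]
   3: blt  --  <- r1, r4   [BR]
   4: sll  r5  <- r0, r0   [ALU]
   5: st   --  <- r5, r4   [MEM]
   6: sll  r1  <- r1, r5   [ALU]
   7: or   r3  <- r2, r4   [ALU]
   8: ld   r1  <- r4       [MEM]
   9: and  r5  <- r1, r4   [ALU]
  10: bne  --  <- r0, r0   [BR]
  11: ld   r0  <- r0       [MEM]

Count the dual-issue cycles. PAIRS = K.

PAIRS = 4

#0 head=0: ld i0 no-port MEM/MUL
#1 head=1: mul i1 no-port MUL/MEM
#2 head=2: ld blt i2/i3 pair
#3 head=4: sll i4 RAW r5
#4 head=5: st sll i5/i6 pair
#5 head=7: or ld i7/i8 pair
#6 head=9: and bne i9/i10 pair
#7 head=11: ld i11 tail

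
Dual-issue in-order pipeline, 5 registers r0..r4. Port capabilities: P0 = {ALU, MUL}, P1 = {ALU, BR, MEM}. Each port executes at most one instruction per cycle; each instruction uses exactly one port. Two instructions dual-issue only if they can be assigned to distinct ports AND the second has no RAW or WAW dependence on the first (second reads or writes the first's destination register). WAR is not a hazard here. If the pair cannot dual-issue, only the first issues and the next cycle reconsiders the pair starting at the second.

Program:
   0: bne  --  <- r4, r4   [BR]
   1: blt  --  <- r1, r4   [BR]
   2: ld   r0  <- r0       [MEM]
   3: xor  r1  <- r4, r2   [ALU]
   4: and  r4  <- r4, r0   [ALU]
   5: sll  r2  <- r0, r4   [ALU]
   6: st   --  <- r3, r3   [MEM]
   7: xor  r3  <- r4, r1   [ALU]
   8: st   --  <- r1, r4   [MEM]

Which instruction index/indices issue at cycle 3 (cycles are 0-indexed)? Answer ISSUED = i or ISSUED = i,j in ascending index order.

  cy0 -> i0 (bne) no-port BR/BR
  cy1 -> i1 (blt) no-port BR/MEM
  cy2 -> i2+i3 (ld;xor) 2-wide
  cy3 -> i4 (and) RAW r4
  cy4 -> i5+i6 (sll;st) 2-wide
  cy5 -> i7+i8 (xor;st) 2-wide

ISSUED = 4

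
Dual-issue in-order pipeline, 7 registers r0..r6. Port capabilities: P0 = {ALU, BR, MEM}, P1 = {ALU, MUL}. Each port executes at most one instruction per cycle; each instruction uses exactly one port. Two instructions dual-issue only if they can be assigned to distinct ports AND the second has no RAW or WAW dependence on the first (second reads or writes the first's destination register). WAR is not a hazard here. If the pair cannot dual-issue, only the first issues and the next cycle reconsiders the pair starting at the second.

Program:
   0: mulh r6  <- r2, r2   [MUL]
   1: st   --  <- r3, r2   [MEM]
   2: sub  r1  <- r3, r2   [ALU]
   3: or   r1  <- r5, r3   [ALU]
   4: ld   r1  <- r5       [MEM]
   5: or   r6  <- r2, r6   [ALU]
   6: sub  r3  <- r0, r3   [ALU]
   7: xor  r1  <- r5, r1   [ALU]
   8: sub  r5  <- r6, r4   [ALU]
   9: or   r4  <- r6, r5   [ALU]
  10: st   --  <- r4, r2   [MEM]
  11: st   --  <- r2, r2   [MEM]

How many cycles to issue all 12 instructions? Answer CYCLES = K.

  cy0 -> i0&i1 (mulh+st) dual
  cy1 -> i2 (sub) WAW r1
  cy2 -> i3 (or) WAW r1
  cy3 -> i4&i5 (ld+or) dual
  cy4 -> i6&i7 (sub+xor) dual
  cy5 -> i8 (sub) RAW r5
  cy6 -> i9 (or) RAW r4
  cy7 -> i10 (st) no-port MEM/MEM
  cy8 -> i11 (st) tail

CYCLES = 9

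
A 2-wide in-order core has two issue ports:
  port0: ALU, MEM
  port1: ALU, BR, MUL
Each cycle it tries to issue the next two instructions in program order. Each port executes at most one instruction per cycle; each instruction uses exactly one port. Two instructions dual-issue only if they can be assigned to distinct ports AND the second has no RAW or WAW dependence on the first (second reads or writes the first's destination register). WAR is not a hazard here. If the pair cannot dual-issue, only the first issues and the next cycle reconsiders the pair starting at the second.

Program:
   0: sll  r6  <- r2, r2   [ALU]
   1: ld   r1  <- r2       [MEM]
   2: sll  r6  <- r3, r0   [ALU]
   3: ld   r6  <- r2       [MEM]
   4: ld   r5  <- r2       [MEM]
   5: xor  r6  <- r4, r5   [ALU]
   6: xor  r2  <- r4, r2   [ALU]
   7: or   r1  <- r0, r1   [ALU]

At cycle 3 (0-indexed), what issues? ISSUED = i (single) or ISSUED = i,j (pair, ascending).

#0 head=0: sll/ld i0&i1 dual
#1 head=2: sll i2 WAW r6
#2 head=3: ld i3 no-port MEM/MEM
#3 head=4: ld i4 RAW r5
#4 head=5: xor/xor i5&i6 dual
#5 head=7: or i7 tail

ISSUED = 4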